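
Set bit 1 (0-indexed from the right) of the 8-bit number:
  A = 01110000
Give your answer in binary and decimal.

Mask = 1 << 1 = 00000010
Bit 1 of A is 0, so OR-ing with the mask flips it to 1.
  01110000
| 00000010
----------
  01110010

Answer: 01110010 (114)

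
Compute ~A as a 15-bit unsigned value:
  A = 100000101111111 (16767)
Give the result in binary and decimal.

Flip each bit (0->1, 1->0):
  100000101111111
  011111010000000

Answer: 011111010000000 (16000)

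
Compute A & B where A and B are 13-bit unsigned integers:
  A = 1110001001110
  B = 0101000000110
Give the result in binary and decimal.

Apply & to each column (1 only where both bits are 1):
  1110001001110
& 0101000000110
---------------
  0100000000110

Answer: 0100000000110 (2054)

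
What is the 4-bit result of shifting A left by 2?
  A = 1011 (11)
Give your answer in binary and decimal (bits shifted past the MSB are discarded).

Shift left by 2: drop the top 2 bit(s), append 2 zero(s) on the right.
  1011  ->  discard [10], keep [11], append 00
= 1100

Answer: 1100 (12)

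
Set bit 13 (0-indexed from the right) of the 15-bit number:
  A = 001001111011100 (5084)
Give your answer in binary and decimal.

Mask = 1 << 13 = 010000000000000
Bit 13 of A is 0, so OR-ing with the mask flips it to 1.
  001001111011100
| 010000000000000
-----------------
  011001111011100

Answer: 011001111011100 (13276)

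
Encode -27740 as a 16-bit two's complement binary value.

1. Binary of +27740:  0110110001011100
2. Invert bits:     1001001110100011
3. Add 1:           1001001110100100

Answer: 1001001110100100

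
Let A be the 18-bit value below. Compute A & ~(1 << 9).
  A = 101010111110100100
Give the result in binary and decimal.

Mask = ~(1 << 9) = 111111110111111111
Bit 9 of A is 1, so AND-ing with the mask clears it to 0.
  101010111110100100
& 111111110111111111
--------------------
  101010110110100100

Answer: 101010110110100100 (175524)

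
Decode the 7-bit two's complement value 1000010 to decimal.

MSB is 1, so the value is negative. Find the magnitude:
1. Invert bits:  0111101
2. Add 1:        0111110  = 62
3. Apply sign:   -62

Answer: -62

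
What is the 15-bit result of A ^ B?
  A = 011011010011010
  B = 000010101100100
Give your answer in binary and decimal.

Apply ^ to each column (1 where bits differ):
  011011010011010
^ 000010101100100
-----------------
  011001111111110

Answer: 011001111111110 (13310)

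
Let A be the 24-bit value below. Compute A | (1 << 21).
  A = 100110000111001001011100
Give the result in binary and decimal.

Mask = 1 << 21 = 001000000000000000000000
Bit 21 of A is 0, so OR-ing with the mask flips it to 1.
  100110000111001001011100
| 001000000000000000000000
--------------------------
  101110000111001001011100

Answer: 101110000111001001011100 (12087900)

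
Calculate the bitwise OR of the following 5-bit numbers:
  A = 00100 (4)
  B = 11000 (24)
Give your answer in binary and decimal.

Apply | to each column (1 where either bit is 1):
  00100
| 11000
-------
  11100

Answer: 11100 (28)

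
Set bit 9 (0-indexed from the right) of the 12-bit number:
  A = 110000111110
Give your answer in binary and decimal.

Mask = 1 << 9 = 001000000000
Bit 9 of A is 0, so OR-ing with the mask flips it to 1.
  110000111110
| 001000000000
--------------
  111000111110

Answer: 111000111110 (3646)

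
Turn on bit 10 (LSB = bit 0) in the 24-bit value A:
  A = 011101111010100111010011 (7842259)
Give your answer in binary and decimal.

Mask = 1 << 10 = 000000000000010000000000
Bit 10 of A is 0, so OR-ing with the mask flips it to 1.
  011101111010100111010011
| 000000000000010000000000
--------------------------
  011101111010110111010011

Answer: 011101111010110111010011 (7843283)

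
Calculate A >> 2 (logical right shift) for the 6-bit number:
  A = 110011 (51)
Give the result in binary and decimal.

Logical shift right by 2: drop the bottom 2 bit(s), prepend 2 zero(s) on the left.
  110011  ->  keep [1100], discard [11], prepend 00
= 001100

Answer: 001100 (12)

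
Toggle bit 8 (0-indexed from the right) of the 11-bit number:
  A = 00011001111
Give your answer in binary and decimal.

Mask = 1 << 8 = 00100000000
Bit 8 of A is 0; XOR with the mask flips it to 1.
  00011001111
^ 00100000000
-------------
  00111001111

Answer: 00111001111 (463)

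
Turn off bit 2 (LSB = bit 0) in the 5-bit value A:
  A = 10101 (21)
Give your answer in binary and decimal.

Mask = ~(1 << 2) = 11011
Bit 2 of A is 1, so AND-ing with the mask clears it to 0.
  10101
& 11011
-------
  10001

Answer: 10001 (17)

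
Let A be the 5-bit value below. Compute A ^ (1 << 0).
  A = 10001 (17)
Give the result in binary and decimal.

Mask = 1 << 0 = 00001
Bit 0 of A is 1; XOR with the mask flips it to 0.
  10001
^ 00001
-------
  10000

Answer: 10000 (16)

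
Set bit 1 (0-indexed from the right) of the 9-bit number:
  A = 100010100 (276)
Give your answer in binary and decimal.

Mask = 1 << 1 = 000000010
Bit 1 of A is 0, so OR-ing with the mask flips it to 1.
  100010100
| 000000010
-----------
  100010110

Answer: 100010110 (278)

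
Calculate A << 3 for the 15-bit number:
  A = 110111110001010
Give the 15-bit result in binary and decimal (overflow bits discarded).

Shift left by 3: drop the top 3 bit(s), append 3 zero(s) on the right.
  110111110001010  ->  discard [110], keep [111110001010], append 000
= 111110001010000

Answer: 111110001010000 (31824)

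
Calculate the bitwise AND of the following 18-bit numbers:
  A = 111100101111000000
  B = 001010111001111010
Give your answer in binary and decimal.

Apply & to each column (1 only where both bits are 1):
  111100101111000000
& 001010111001111010
--------------------
  001000101001000000

Answer: 001000101001000000 (35392)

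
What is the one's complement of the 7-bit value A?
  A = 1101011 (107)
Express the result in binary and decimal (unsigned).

Flip each bit (0->1, 1->0):
  1101011
  0010100

Answer: 0010100 (20)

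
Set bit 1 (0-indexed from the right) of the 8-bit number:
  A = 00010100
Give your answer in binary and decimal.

Mask = 1 << 1 = 00000010
Bit 1 of A is 0, so OR-ing with the mask flips it to 1.
  00010100
| 00000010
----------
  00010110

Answer: 00010110 (22)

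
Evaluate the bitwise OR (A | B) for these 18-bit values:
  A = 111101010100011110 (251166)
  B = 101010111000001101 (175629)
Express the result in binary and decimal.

Apply | to each column (1 where either bit is 1):
  111101010100011110
| 101010111000001101
--------------------
  111111111100011111

Answer: 111111111100011111 (261919)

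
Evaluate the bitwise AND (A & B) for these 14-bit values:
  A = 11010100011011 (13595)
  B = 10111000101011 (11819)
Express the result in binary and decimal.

Apply & to each column (1 only where both bits are 1):
  11010100011011
& 10111000101011
----------------
  10010000001011

Answer: 10010000001011 (9227)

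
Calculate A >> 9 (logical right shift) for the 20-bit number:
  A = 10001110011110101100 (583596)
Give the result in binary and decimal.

Logical shift right by 9: drop the bottom 9 bit(s), prepend 9 zero(s) on the left.
  10001110011110101100  ->  keep [10001110011], discard [110101100], prepend 000000000
= 00000000010001110011

Answer: 00000000010001110011 (1139)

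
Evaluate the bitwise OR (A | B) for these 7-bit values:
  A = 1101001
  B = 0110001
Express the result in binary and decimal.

Apply | to each column (1 where either bit is 1):
  1101001
| 0110001
---------
  1111001

Answer: 1111001 (121)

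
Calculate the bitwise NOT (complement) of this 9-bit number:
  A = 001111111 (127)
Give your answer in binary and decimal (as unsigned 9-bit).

Flip each bit (0->1, 1->0):
  001111111
  110000000

Answer: 110000000 (384)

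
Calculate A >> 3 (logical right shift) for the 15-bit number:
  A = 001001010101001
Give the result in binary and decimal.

Logical shift right by 3: drop the bottom 3 bit(s), prepend 3 zero(s) on the left.
  001001010101001  ->  keep [001001010101], discard [001], prepend 000
= 000001001010101

Answer: 000001001010101 (597)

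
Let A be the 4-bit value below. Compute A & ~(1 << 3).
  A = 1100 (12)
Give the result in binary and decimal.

Mask = ~(1 << 3) = 0111
Bit 3 of A is 1, so AND-ing with the mask clears it to 0.
  1100
& 0111
------
  0100

Answer: 0100 (4)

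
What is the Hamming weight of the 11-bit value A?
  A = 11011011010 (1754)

11011011010
1-bits at positions (from bit 0 = LSB): 1, 3, 4, 6, 7, 9, 10
Count = 7

Answer: 7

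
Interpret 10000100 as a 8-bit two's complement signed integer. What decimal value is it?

MSB is 1, so the value is negative. Find the magnitude:
1. Invert bits:  01111011
2. Add 1:        01111100  = 124
3. Apply sign:   -124

Answer: -124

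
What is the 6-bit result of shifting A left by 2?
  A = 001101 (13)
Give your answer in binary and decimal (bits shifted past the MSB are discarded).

Shift left by 2: drop the top 2 bit(s), append 2 zero(s) on the right.
  001101  ->  discard [00], keep [1101], append 00
= 110100

Answer: 110100 (52)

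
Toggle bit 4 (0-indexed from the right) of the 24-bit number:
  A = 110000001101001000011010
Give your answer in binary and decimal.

Mask = 1 << 4 = 000000000000000000010000
Bit 4 of A is 1; XOR with the mask flips it to 0.
  110000001101001000011010
^ 000000000000000000010000
--------------------------
  110000001101001000001010

Answer: 110000001101001000001010 (12636682)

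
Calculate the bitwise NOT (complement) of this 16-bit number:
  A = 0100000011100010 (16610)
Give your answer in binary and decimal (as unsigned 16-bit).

Flip each bit (0->1, 1->0):
  0100000011100010
  1011111100011101

Answer: 1011111100011101 (48925)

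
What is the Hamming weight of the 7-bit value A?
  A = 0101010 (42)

0101010
1-bits at positions (from bit 0 = LSB): 1, 3, 5
Count = 3

Answer: 3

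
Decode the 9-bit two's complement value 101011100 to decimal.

MSB is 1, so the value is negative. Find the magnitude:
1. Invert bits:  010100011
2. Add 1:        010100100  = 164
3. Apply sign:   -164

Answer: -164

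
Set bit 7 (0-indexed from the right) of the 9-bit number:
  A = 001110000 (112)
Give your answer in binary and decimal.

Mask = 1 << 7 = 010000000
Bit 7 of A is 0, so OR-ing with the mask flips it to 1.
  001110000
| 010000000
-----------
  011110000

Answer: 011110000 (240)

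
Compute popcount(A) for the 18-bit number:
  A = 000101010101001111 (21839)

000101010101001111
1-bits at positions (from bit 0 = LSB): 0, 1, 2, 3, 6, 8, 10, 12, 14
Count = 9

Answer: 9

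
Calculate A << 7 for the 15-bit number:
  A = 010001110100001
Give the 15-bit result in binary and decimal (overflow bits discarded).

Shift left by 7: drop the top 7 bit(s), append 7 zero(s) on the right.
  010001110100001  ->  discard [0100011], keep [10100001], append 0000000
= 101000010000000

Answer: 101000010000000 (20608)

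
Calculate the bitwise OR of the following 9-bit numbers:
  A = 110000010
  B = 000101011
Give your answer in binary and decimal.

Apply | to each column (1 where either bit is 1):
  110000010
| 000101011
-----------
  110101011

Answer: 110101011 (427)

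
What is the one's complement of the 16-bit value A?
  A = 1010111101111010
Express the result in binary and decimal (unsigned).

Flip each bit (0->1, 1->0):
  1010111101111010
  0101000010000101

Answer: 0101000010000101 (20613)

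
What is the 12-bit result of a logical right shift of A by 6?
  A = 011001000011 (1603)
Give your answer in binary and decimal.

Logical shift right by 6: drop the bottom 6 bit(s), prepend 6 zero(s) on the left.
  011001000011  ->  keep [011001], discard [000011], prepend 000000
= 000000011001

Answer: 000000011001 (25)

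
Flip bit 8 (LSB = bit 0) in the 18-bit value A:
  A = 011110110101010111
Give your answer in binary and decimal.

Mask = 1 << 8 = 000000000100000000
Bit 8 of A is 1; XOR with the mask flips it to 0.
  011110110101010111
^ 000000000100000000
--------------------
  011110110001010111

Answer: 011110110001010111 (126039)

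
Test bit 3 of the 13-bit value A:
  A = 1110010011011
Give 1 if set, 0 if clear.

Bit 3 is the 4th from the right.
  1110010011011
           ^
That bit is 1.

Answer: 1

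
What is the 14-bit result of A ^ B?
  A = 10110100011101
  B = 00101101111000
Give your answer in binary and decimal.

Apply ^ to each column (1 where bits differ):
  10110100011101
^ 00101101111000
----------------
  10011001100101

Answer: 10011001100101 (9829)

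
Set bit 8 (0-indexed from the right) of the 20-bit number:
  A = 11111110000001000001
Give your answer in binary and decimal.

Mask = 1 << 8 = 00000000000100000000
Bit 8 of A is 0, so OR-ing with the mask flips it to 1.
  11111110000001000001
| 00000000000100000000
----------------------
  11111110000101000001

Answer: 11111110000101000001 (1040705)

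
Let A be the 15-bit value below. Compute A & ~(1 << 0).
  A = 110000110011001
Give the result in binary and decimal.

Mask = ~(1 << 0) = 111111111111110
Bit 0 of A is 1, so AND-ing with the mask clears it to 0.
  110000110011001
& 111111111111110
-----------------
  110000110011000

Answer: 110000110011000 (24984)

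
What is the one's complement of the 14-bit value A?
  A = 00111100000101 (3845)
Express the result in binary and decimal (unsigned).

Flip each bit (0->1, 1->0):
  00111100000101
  11000011111010

Answer: 11000011111010 (12538)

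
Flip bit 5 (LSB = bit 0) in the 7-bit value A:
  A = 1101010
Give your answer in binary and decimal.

Mask = 1 << 5 = 0100000
Bit 5 of A is 1; XOR with the mask flips it to 0.
  1101010
^ 0100000
---------
  1001010

Answer: 1001010 (74)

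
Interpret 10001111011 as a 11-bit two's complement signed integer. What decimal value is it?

MSB is 1, so the value is negative. Find the magnitude:
1. Invert bits:  01110000100
2. Add 1:        01110000101  = 901
3. Apply sign:   -901

Answer: -901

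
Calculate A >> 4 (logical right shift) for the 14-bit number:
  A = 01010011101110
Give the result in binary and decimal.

Logical shift right by 4: drop the bottom 4 bit(s), prepend 4 zero(s) on the left.
  01010011101110  ->  keep [0101001110], discard [1110], prepend 0000
= 00000101001110

Answer: 00000101001110 (334)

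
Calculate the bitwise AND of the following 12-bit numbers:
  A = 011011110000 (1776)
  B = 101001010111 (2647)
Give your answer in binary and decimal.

Apply & to each column (1 only where both bits are 1):
  011011110000
& 101001010111
--------------
  001001010000

Answer: 001001010000 (592)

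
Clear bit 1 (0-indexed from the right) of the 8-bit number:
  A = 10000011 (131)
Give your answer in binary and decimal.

Mask = ~(1 << 1) = 11111101
Bit 1 of A is 1, so AND-ing with the mask clears it to 0.
  10000011
& 11111101
----------
  10000001

Answer: 10000001 (129)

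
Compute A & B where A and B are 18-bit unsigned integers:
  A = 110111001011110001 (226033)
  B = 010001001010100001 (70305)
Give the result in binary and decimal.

Apply & to each column (1 only where both bits are 1):
  110111001011110001
& 010001001010100001
--------------------
  010001001010100001

Answer: 010001001010100001 (70305)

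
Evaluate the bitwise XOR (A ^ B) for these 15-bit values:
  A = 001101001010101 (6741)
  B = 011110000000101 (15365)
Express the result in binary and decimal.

Apply ^ to each column (1 where bits differ):
  001101001010101
^ 011110000000101
-----------------
  010011001010000

Answer: 010011001010000 (9808)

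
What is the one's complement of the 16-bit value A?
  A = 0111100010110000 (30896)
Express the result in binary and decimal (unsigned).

Flip each bit (0->1, 1->0):
  0111100010110000
  1000011101001111

Answer: 1000011101001111 (34639)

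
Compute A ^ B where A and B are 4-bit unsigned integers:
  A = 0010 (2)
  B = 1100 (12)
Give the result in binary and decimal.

Apply ^ to each column (1 where bits differ):
  0010
^ 1100
------
  1110

Answer: 1110 (14)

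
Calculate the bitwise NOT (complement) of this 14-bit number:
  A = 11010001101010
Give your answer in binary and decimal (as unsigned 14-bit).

Flip each bit (0->1, 1->0):
  11010001101010
  00101110010101

Answer: 00101110010101 (2965)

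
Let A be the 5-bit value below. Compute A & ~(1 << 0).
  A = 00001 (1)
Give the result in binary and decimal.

Mask = ~(1 << 0) = 11110
Bit 0 of A is 1, so AND-ing with the mask clears it to 0.
  00001
& 11110
-------
  00000

Answer: 00000 (0)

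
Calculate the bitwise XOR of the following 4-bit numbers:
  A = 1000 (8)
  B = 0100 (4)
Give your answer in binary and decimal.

Apply ^ to each column (1 where bits differ):
  1000
^ 0100
------
  1100

Answer: 1100 (12)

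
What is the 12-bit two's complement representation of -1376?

1. Binary of +1376:  010101100000
2. Invert bits:     101010011111
3. Add 1:           101010100000

Answer: 101010100000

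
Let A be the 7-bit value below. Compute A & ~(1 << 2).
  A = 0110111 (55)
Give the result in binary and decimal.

Mask = ~(1 << 2) = 1111011
Bit 2 of A is 1, so AND-ing with the mask clears it to 0.
  0110111
& 1111011
---------
  0110011

Answer: 0110011 (51)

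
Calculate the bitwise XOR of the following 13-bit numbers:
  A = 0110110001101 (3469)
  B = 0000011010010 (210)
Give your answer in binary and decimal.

Apply ^ to each column (1 where bits differ):
  0110110001101
^ 0000011010010
---------------
  0110101011111

Answer: 0110101011111 (3423)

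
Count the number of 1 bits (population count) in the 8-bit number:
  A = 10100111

10100111
1-bits at positions (from bit 0 = LSB): 0, 1, 2, 5, 7
Count = 5

Answer: 5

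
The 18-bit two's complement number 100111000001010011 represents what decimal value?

MSB is 1, so the value is negative. Find the magnitude:
1. Invert bits:  011000111110101100
2. Add 1:        011000111110101101  = 102317
3. Apply sign:   -102317

Answer: -102317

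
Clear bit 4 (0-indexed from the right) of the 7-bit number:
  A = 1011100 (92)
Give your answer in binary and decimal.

Mask = ~(1 << 4) = 1101111
Bit 4 of A is 1, so AND-ing with the mask clears it to 0.
  1011100
& 1101111
---------
  1001100

Answer: 1001100 (76)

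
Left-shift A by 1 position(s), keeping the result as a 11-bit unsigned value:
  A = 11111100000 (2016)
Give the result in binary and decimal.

Shift left by 1: drop the top 1 bit(s), append 1 zero(s) on the right.
  11111100000  ->  discard [1], keep [1111100000], append 0
= 11111000000

Answer: 11111000000 (1984)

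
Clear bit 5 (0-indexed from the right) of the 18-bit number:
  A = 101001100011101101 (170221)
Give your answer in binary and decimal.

Mask = ~(1 << 5) = 111111111111011111
Bit 5 of A is 1, so AND-ing with the mask clears it to 0.
  101001100011101101
& 111111111111011111
--------------------
  101001100011001101

Answer: 101001100011001101 (170189)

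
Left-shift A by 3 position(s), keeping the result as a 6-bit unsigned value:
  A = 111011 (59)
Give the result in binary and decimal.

Shift left by 3: drop the top 3 bit(s), append 3 zero(s) on the right.
  111011  ->  discard [111], keep [011], append 000
= 011000

Answer: 011000 (24)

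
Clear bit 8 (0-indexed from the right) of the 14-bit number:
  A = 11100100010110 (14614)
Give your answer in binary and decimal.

Mask = ~(1 << 8) = 11111011111111
Bit 8 of A is 1, so AND-ing with the mask clears it to 0.
  11100100010110
& 11111011111111
----------------
  11100000010110

Answer: 11100000010110 (14358)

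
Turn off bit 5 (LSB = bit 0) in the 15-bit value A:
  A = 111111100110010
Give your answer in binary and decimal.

Mask = ~(1 << 5) = 111111111011111
Bit 5 of A is 1, so AND-ing with the mask clears it to 0.
  111111100110010
& 111111111011111
-----------------
  111111100010010

Answer: 111111100010010 (32530)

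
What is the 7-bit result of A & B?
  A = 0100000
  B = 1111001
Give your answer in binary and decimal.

Apply & to each column (1 only where both bits are 1):
  0100000
& 1111001
---------
  0100000

Answer: 0100000 (32)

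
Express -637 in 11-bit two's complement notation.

1. Binary of +637:  01001111101
2. Invert bits:     10110000010
3. Add 1:           10110000011

Answer: 10110000011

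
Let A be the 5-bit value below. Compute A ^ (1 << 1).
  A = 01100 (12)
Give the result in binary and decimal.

Mask = 1 << 1 = 00010
Bit 1 of A is 0; XOR with the mask flips it to 1.
  01100
^ 00010
-------
  01110

Answer: 01110 (14)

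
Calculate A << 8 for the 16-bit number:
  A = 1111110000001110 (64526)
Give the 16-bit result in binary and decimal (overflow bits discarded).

Shift left by 8: drop the top 8 bit(s), append 8 zero(s) on the right.
  1111110000001110  ->  discard [11111100], keep [00001110], append 00000000
= 0000111000000000

Answer: 0000111000000000 (3584)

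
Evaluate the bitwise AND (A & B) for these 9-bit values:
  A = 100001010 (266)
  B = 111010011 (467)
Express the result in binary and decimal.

Apply & to each column (1 only where both bits are 1):
  100001010
& 111010011
-----------
  100000010

Answer: 100000010 (258)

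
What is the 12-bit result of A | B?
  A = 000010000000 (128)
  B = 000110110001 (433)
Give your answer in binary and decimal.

Apply | to each column (1 where either bit is 1):
  000010000000
| 000110110001
--------------
  000110110001

Answer: 000110110001 (433)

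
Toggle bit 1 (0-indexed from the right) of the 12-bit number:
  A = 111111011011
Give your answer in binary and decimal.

Mask = 1 << 1 = 000000000010
Bit 1 of A is 1; XOR with the mask flips it to 0.
  111111011011
^ 000000000010
--------------
  111111011001

Answer: 111111011001 (4057)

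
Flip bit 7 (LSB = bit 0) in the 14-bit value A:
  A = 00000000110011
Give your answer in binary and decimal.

Mask = 1 << 7 = 00000010000000
Bit 7 of A is 0; XOR with the mask flips it to 1.
  00000000110011
^ 00000010000000
----------------
  00000010110011

Answer: 00000010110011 (179)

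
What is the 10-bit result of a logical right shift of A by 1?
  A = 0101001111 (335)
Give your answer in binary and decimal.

Logical shift right by 1: drop the bottom 1 bit(s), prepend 1 zero(s) on the left.
  0101001111  ->  keep [010100111], discard [1], prepend 0
= 0010100111

Answer: 0010100111 (167)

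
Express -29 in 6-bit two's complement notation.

1. Binary of +29:  011101
2. Invert bits:     100010
3. Add 1:           100011

Answer: 100011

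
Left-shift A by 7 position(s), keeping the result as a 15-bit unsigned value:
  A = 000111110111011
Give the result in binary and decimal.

Shift left by 7: drop the top 7 bit(s), append 7 zero(s) on the right.
  000111110111011  ->  discard [0001111], keep [10111011], append 0000000
= 101110110000000

Answer: 101110110000000 (23936)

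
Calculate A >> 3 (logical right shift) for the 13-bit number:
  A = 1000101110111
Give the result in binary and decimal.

Logical shift right by 3: drop the bottom 3 bit(s), prepend 3 zero(s) on the left.
  1000101110111  ->  keep [1000101110], discard [111], prepend 000
= 0001000101110

Answer: 0001000101110 (558)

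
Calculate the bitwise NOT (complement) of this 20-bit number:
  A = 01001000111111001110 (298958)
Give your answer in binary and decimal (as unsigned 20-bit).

Flip each bit (0->1, 1->0):
  01001000111111001110
  10110111000000110001

Answer: 10110111000000110001 (749617)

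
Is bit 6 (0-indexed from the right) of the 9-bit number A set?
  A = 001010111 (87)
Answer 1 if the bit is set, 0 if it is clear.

Bit 6 is the 7th from the right.
  001010111
    ^
That bit is 1.

Answer: 1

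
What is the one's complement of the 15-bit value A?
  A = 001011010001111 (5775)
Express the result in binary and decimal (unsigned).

Flip each bit (0->1, 1->0):
  001011010001111
  110100101110000

Answer: 110100101110000 (26992)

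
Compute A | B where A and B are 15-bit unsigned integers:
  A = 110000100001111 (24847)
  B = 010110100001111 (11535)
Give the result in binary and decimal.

Apply | to each column (1 where either bit is 1):
  110000100001111
| 010110100001111
-----------------
  110110100001111

Answer: 110110100001111 (27919)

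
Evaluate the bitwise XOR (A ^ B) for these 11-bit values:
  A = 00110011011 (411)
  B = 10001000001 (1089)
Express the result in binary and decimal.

Apply ^ to each column (1 where bits differ):
  00110011011
^ 10001000001
-------------
  10111011010

Answer: 10111011010 (1498)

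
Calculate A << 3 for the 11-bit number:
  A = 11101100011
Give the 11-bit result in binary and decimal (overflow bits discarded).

Shift left by 3: drop the top 3 bit(s), append 3 zero(s) on the right.
  11101100011  ->  discard [111], keep [01100011], append 000
= 01100011000

Answer: 01100011000 (792)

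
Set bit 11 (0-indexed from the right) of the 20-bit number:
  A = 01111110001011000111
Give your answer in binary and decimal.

Mask = 1 << 11 = 00000000100000000000
Bit 11 of A is 0, so OR-ing with the mask flips it to 1.
  01111110001011000111
| 00000000100000000000
----------------------
  01111110101011000111

Answer: 01111110101011000111 (518855)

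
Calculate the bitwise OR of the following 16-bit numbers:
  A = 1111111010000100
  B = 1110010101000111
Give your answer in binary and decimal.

Apply | to each column (1 where either bit is 1):
  1111111010000100
| 1110010101000111
------------------
  1111111111000111

Answer: 1111111111000111 (65479)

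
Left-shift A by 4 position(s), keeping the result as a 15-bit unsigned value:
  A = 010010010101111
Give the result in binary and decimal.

Shift left by 4: drop the top 4 bit(s), append 4 zero(s) on the right.
  010010010101111  ->  discard [0100], keep [10010101111], append 0000
= 100101011110000

Answer: 100101011110000 (19184)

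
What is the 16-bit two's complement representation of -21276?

1. Binary of +21276:  0101001100011100
2. Invert bits:     1010110011100011
3. Add 1:           1010110011100100

Answer: 1010110011100100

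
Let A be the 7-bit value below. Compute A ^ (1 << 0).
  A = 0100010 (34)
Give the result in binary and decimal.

Mask = 1 << 0 = 0000001
Bit 0 of A is 0; XOR with the mask flips it to 1.
  0100010
^ 0000001
---------
  0100011

Answer: 0100011 (35)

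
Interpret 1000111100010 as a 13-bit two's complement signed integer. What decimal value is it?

MSB is 1, so the value is negative. Find the magnitude:
1. Invert bits:  0111000011101
2. Add 1:        0111000011110  = 3614
3. Apply sign:   -3614

Answer: -3614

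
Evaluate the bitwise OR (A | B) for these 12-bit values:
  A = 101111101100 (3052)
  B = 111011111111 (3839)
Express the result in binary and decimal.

Apply | to each column (1 where either bit is 1):
  101111101100
| 111011111111
--------------
  111111111111

Answer: 111111111111 (4095)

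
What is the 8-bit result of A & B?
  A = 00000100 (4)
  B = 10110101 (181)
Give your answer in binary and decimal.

Apply & to each column (1 only where both bits are 1):
  00000100
& 10110101
----------
  00000100

Answer: 00000100 (4)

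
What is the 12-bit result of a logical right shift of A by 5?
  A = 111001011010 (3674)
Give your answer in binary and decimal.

Logical shift right by 5: drop the bottom 5 bit(s), prepend 5 zero(s) on the left.
  111001011010  ->  keep [1110010], discard [11010], prepend 00000
= 000001110010

Answer: 000001110010 (114)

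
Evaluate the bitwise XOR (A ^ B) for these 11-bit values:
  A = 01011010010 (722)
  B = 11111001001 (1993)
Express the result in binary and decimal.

Apply ^ to each column (1 where bits differ):
  01011010010
^ 11111001001
-------------
  10100011011

Answer: 10100011011 (1307)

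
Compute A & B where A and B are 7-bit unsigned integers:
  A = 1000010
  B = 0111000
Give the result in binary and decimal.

Apply & to each column (1 only where both bits are 1):
  1000010
& 0111000
---------
  0000000

Answer: 0000000 (0)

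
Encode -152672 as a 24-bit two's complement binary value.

1. Binary of +152672:  000000100101010001100000
2. Invert bits:     111111011010101110011111
3. Add 1:           111111011010101110100000

Answer: 111111011010101110100000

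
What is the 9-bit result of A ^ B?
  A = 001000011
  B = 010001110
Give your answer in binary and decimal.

Apply ^ to each column (1 where bits differ):
  001000011
^ 010001110
-----------
  011001101

Answer: 011001101 (205)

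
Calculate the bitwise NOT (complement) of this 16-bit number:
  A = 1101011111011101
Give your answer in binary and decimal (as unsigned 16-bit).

Flip each bit (0->1, 1->0):
  1101011111011101
  0010100000100010

Answer: 0010100000100010 (10274)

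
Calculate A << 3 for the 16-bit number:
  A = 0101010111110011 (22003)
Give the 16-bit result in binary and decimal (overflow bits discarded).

Shift left by 3: drop the top 3 bit(s), append 3 zero(s) on the right.
  0101010111110011  ->  discard [010], keep [1010111110011], append 000
= 1010111110011000

Answer: 1010111110011000 (44952)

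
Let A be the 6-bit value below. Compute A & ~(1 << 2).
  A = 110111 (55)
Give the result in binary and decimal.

Mask = ~(1 << 2) = 111011
Bit 2 of A is 1, so AND-ing with the mask clears it to 0.
  110111
& 111011
--------
  110011

Answer: 110011 (51)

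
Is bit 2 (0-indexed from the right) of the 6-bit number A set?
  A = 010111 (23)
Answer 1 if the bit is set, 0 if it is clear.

Bit 2 is the 3rd from the right.
  010111
     ^
That bit is 1.

Answer: 1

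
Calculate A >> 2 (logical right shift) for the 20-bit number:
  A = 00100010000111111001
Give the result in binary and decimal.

Logical shift right by 2: drop the bottom 2 bit(s), prepend 2 zero(s) on the left.
  00100010000111111001  ->  keep [001000100001111110], discard [01], prepend 00
= 00001000100001111110

Answer: 00001000100001111110 (34942)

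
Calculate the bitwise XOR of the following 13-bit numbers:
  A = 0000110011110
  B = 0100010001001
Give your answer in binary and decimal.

Apply ^ to each column (1 where bits differ):
  0000110011110
^ 0100010001001
---------------
  0100100010111

Answer: 0100100010111 (2327)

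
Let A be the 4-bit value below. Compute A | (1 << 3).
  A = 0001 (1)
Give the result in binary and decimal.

Mask = 1 << 3 = 1000
Bit 3 of A is 0, so OR-ing with the mask flips it to 1.
  0001
| 1000
------
  1001

Answer: 1001 (9)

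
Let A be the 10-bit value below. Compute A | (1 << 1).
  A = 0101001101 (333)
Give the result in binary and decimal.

Mask = 1 << 1 = 0000000010
Bit 1 of A is 0, so OR-ing with the mask flips it to 1.
  0101001101
| 0000000010
------------
  0101001111

Answer: 0101001111 (335)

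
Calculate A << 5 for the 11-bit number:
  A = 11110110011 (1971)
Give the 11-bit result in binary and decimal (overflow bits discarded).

Shift left by 5: drop the top 5 bit(s), append 5 zero(s) on the right.
  11110110011  ->  discard [11110], keep [110011], append 00000
= 11001100000

Answer: 11001100000 (1632)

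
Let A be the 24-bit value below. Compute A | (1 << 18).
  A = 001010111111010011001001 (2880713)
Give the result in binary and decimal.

Mask = 1 << 18 = 000001000000000000000000
Bit 18 of A is 0, so OR-ing with the mask flips it to 1.
  001010111111010011001001
| 000001000000000000000000
--------------------------
  001011111111010011001001

Answer: 001011111111010011001001 (3142857)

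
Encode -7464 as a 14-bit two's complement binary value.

1. Binary of +7464:  01110100101000
2. Invert bits:     10001011010111
3. Add 1:           10001011011000

Answer: 10001011011000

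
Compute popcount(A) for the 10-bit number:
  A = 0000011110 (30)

0000011110
1-bits at positions (from bit 0 = LSB): 1, 2, 3, 4
Count = 4

Answer: 4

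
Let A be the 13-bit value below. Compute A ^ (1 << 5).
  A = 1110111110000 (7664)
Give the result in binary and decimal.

Mask = 1 << 5 = 0000000100000
Bit 5 of A is 1; XOR with the mask flips it to 0.
  1110111110000
^ 0000000100000
---------------
  1110111010000

Answer: 1110111010000 (7632)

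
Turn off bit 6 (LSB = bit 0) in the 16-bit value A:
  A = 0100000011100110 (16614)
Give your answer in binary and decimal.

Mask = ~(1 << 6) = 1111111110111111
Bit 6 of A is 1, so AND-ing with the mask clears it to 0.
  0100000011100110
& 1111111110111111
------------------
  0100000010100110

Answer: 0100000010100110 (16550)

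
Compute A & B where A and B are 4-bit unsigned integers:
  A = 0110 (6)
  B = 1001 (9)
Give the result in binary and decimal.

Apply & to each column (1 only where both bits are 1):
  0110
& 1001
------
  0000

Answer: 0000 (0)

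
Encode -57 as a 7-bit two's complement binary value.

1. Binary of +57:  0111001
2. Invert bits:     1000110
3. Add 1:           1000111

Answer: 1000111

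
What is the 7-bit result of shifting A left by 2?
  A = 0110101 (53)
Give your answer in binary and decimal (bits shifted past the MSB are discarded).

Shift left by 2: drop the top 2 bit(s), append 2 zero(s) on the right.
  0110101  ->  discard [01], keep [10101], append 00
= 1010100

Answer: 1010100 (84)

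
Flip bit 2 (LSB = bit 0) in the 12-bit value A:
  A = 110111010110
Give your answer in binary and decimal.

Mask = 1 << 2 = 000000000100
Bit 2 of A is 1; XOR with the mask flips it to 0.
  110111010110
^ 000000000100
--------------
  110111010010

Answer: 110111010010 (3538)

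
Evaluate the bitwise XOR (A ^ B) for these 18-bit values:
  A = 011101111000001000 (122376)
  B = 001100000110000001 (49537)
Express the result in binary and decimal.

Apply ^ to each column (1 where bits differ):
  011101111000001000
^ 001100000110000001
--------------------
  010001111110001001

Answer: 010001111110001001 (73609)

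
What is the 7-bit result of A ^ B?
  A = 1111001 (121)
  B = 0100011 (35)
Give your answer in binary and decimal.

Apply ^ to each column (1 where bits differ):
  1111001
^ 0100011
---------
  1011010

Answer: 1011010 (90)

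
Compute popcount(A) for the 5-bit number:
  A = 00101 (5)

00101
1-bits at positions (from bit 0 = LSB): 0, 2
Count = 2

Answer: 2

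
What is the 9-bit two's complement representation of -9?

1. Binary of +9:  000001001
2. Invert bits:     111110110
3. Add 1:           111110111

Answer: 111110111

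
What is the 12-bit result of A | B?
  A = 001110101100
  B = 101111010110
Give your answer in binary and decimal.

Apply | to each column (1 where either bit is 1):
  001110101100
| 101111010110
--------------
  101111111110

Answer: 101111111110 (3070)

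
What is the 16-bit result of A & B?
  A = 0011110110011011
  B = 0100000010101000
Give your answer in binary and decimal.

Apply & to each column (1 only where both bits are 1):
  0011110110011011
& 0100000010101000
------------------
  0000000010001000

Answer: 0000000010001000 (136)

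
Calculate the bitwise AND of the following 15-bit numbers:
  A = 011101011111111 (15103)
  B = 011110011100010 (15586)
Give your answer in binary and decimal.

Apply & to each column (1 only where both bits are 1):
  011101011111111
& 011110011100010
-----------------
  011100011100010

Answer: 011100011100010 (14562)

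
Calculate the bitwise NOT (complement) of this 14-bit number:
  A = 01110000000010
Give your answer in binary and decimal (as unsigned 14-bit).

Flip each bit (0->1, 1->0):
  01110000000010
  10001111111101

Answer: 10001111111101 (9213)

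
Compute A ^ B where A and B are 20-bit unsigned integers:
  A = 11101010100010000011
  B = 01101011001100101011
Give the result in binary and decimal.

Apply ^ to each column (1 where bits differ):
  11101010100010000011
^ 01101011001100101011
----------------------
  10000001101110101000

Answer: 10000001101110101000 (531368)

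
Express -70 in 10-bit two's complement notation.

1. Binary of +70:  0001000110
2. Invert bits:     1110111001
3. Add 1:           1110111010

Answer: 1110111010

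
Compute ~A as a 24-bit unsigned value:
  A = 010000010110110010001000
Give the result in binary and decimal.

Flip each bit (0->1, 1->0):
  010000010110110010001000
  101111101001001101110111

Answer: 101111101001001101110111 (12489591)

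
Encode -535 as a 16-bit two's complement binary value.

1. Binary of +535:  0000001000010111
2. Invert bits:     1111110111101000
3. Add 1:           1111110111101001

Answer: 1111110111101001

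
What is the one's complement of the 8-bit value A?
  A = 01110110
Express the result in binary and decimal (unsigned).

Flip each bit (0->1, 1->0):
  01110110
  10001001

Answer: 10001001 (137)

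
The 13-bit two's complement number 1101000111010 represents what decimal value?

MSB is 1, so the value is negative. Find the magnitude:
1. Invert bits:  0010111000101
2. Add 1:        0010111000110  = 1478
3. Apply sign:   -1478

Answer: -1478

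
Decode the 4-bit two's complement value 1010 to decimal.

MSB is 1, so the value is negative. Find the magnitude:
1. Invert bits:  0101
2. Add 1:        0110  = 6
3. Apply sign:   -6

Answer: -6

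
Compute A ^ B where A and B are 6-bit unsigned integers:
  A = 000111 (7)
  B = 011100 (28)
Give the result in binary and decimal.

Apply ^ to each column (1 where bits differ):
  000111
^ 011100
--------
  011011

Answer: 011011 (27)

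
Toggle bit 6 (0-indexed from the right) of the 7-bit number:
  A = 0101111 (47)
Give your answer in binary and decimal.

Mask = 1 << 6 = 1000000
Bit 6 of A is 0; XOR with the mask flips it to 1.
  0101111
^ 1000000
---------
  1101111

Answer: 1101111 (111)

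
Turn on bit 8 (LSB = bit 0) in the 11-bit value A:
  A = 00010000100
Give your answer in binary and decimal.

Mask = 1 << 8 = 00100000000
Bit 8 of A is 0, so OR-ing with the mask flips it to 1.
  00010000100
| 00100000000
-------------
  00110000100

Answer: 00110000100 (388)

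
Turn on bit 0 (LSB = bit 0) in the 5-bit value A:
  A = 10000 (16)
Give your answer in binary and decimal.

Mask = 1 << 0 = 00001
Bit 0 of A is 0, so OR-ing with the mask flips it to 1.
  10000
| 00001
-------
  10001

Answer: 10001 (17)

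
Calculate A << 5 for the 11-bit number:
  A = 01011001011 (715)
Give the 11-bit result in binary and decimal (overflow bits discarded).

Shift left by 5: drop the top 5 bit(s), append 5 zero(s) on the right.
  01011001011  ->  discard [01011], keep [001011], append 00000
= 00101100000

Answer: 00101100000 (352)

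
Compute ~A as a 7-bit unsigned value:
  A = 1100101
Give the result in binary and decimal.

Flip each bit (0->1, 1->0):
  1100101
  0011010

Answer: 0011010 (26)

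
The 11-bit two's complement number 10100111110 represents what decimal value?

MSB is 1, so the value is negative. Find the magnitude:
1. Invert bits:  01011000001
2. Add 1:        01011000010  = 706
3. Apply sign:   -706

Answer: -706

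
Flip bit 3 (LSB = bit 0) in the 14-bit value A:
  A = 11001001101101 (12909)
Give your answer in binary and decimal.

Mask = 1 << 3 = 00000000001000
Bit 3 of A is 1; XOR with the mask flips it to 0.
  11001001101101
^ 00000000001000
----------------
  11001001100101

Answer: 11001001100101 (12901)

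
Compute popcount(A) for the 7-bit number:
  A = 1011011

1011011
1-bits at positions (from bit 0 = LSB): 0, 1, 3, 4, 6
Count = 5

Answer: 5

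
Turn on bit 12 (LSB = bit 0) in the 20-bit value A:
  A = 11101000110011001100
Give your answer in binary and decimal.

Mask = 1 << 12 = 00000001000000000000
Bit 12 of A is 0, so OR-ing with the mask flips it to 1.
  11101000110011001100
| 00000001000000000000
----------------------
  11101001110011001100

Answer: 11101001110011001100 (957644)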